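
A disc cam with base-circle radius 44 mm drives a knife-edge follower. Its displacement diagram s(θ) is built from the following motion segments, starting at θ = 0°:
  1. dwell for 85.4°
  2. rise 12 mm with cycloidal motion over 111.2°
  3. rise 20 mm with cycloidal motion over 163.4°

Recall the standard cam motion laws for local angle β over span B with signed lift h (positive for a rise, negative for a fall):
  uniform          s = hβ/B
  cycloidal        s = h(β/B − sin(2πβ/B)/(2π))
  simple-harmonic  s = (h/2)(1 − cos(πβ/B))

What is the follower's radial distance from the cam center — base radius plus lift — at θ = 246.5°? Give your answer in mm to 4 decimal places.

seg 1 [0°–85.4°] dwell: s stays 0.0000
seg 2 [85.4°–196.6°] cycloidal, h=12: full span → s += 12 → s = 12.0000
seg 3 [196.6°–360°] cycloidal, h=20: θ=246.5° here. β=49.9, B=163.4. 20·(0.3054 − sin(2π·0.3054)/(2π)) = 3.1154 → s = 15.1154
radial distance = base radius + s = 44 + 15.1154 = 59.1154

59.1154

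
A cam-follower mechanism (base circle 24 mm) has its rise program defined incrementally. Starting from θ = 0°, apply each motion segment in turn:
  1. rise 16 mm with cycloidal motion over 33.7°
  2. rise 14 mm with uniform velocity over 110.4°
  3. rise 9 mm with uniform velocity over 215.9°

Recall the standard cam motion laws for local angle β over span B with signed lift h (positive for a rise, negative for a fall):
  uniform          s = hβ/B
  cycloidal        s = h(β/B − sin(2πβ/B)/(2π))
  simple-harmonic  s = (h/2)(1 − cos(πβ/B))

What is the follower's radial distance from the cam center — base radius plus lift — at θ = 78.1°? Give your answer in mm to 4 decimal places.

seg 1 [0°–33.7°] cycloidal, h=16: full span → s += 16 → s = 16.0000
seg 2 [33.7°–144.1°] uniform, h=14: θ=78.1° here. β=44.4, B=110.4. 14·44.4/110.4 = 5.6304 → s = 21.6304
radial distance = base radius + s = 24 + 21.6304 = 45.6304

45.6304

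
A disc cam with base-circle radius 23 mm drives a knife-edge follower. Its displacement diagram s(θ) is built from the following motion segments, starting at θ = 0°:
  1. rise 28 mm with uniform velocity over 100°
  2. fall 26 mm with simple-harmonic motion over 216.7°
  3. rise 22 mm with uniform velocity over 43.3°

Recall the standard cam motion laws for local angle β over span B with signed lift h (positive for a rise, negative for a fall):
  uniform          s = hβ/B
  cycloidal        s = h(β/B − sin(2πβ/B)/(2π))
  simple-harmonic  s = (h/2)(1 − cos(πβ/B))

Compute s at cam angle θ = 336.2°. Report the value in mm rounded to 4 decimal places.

seg 1 [0°–100°] uniform, h=28: full span → s += 28 → s = 28.0000
seg 2 [100°–316.7°] simple-harmonic, h=-26: full span → s += -26 → s = 2.0000
seg 3 [316.7°–360°] uniform, h=22: θ=336.2° here. β=19.5, B=43.3. 22·19.5/43.3 = 9.9076 → s = 11.9076

11.9076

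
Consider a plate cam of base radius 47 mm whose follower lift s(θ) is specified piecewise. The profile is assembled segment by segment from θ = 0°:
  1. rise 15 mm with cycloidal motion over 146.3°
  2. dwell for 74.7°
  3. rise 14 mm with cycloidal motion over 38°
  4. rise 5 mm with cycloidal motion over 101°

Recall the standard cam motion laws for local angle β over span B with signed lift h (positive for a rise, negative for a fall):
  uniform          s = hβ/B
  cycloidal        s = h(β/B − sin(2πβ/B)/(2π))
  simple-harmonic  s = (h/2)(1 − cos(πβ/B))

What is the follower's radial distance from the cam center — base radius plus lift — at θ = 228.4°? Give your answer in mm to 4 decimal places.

seg 1 [0°–146.3°] cycloidal, h=15: full span → s += 15 → s = 15.0000
seg 2 [146.3°–221°] dwell: s stays 15.0000
seg 3 [221°–259°] cycloidal, h=14: θ=228.4° here. β=7.4, B=38. 14·(0.1947 − sin(2π·0.1947)/(2π)) = 0.6311 → s = 15.6311
radial distance = base radius + s = 47 + 15.6311 = 62.6311

62.6311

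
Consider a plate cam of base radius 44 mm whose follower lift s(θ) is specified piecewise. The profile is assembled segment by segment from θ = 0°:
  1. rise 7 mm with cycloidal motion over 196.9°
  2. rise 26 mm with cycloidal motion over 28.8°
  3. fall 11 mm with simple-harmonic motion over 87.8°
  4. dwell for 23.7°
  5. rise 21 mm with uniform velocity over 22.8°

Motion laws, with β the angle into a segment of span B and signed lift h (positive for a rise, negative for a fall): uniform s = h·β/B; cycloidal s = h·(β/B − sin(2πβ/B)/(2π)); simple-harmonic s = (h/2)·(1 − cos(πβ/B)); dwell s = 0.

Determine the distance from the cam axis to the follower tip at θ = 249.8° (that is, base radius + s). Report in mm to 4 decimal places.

seg 1 [0°–196.9°] cycloidal, h=7: full span → s += 7 → s = 7.0000
seg 2 [196.9°–225.7°] cycloidal, h=26: full span → s += 26 → s = 33.0000
seg 3 [225.7°–313.5°] simple-harmonic, h=-11: θ=249.8° here. β=24.1, B=87.8. -11/2·(1 − cos(π·0.2745)) = -1.9213 → s = 31.0787
radial distance = base radius + s = 44 + 31.0787 = 75.0787

75.0787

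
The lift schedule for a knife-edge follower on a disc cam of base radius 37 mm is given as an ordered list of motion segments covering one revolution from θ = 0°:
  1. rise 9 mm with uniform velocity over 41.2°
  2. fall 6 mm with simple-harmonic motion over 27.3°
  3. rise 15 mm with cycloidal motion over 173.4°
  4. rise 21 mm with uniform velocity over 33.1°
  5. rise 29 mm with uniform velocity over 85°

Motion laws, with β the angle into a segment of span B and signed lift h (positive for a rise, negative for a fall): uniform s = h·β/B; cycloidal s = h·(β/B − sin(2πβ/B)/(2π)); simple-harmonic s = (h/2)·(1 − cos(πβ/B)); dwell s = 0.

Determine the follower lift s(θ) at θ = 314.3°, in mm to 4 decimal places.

seg 1 [0°–41.2°] uniform, h=9: full span → s += 9 → s = 9.0000
seg 2 [41.2°–68.5°] simple-harmonic, h=-6: full span → s += -6 → s = 3.0000
seg 3 [68.5°–241.9°] cycloidal, h=15: full span → s += 15 → s = 18.0000
seg 4 [241.9°–275°] uniform, h=21: full span → s += 21 → s = 39.0000
seg 5 [275°–360°] uniform, h=29: θ=314.3° here. β=39.3, B=85. 29·39.3/85 = 13.4082 → s = 52.4082

52.4082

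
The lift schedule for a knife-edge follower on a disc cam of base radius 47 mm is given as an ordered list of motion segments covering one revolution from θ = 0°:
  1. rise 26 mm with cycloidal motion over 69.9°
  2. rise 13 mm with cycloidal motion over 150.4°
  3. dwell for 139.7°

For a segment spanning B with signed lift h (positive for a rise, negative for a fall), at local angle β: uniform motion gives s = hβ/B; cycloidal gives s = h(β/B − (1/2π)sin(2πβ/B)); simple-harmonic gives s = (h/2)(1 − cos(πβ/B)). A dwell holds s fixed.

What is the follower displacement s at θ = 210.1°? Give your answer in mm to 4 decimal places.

seg 1 [0°–69.9°] cycloidal, h=26: full span → s += 26 → s = 26.0000
seg 2 [69.9°–220.3°] cycloidal, h=13: θ=210.1° here. β=140.2, B=150.4. 13·(0.9322 − sin(2π·0.9322)/(2π)) = 12.9736 → s = 38.9736

38.9736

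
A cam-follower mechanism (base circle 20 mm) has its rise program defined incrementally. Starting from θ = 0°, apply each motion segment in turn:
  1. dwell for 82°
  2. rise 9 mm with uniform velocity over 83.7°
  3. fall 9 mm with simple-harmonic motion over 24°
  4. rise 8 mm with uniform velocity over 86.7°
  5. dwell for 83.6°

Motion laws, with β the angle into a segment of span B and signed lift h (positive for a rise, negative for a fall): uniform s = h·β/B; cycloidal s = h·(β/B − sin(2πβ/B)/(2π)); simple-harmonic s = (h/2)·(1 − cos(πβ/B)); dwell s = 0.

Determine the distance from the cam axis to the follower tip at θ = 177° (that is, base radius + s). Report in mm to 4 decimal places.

seg 1 [0°–82°] dwell: s stays 0.0000
seg 2 [82°–165.7°] uniform, h=9: full span → s += 9 → s = 9.0000
seg 3 [165.7°–189.7°] simple-harmonic, h=-9: θ=177° here. β=11.3, B=24. -9/2·(1 − cos(π·0.4708)) = -4.0882 → s = 4.9118
radial distance = base radius + s = 20 + 4.9118 = 24.9118

24.9118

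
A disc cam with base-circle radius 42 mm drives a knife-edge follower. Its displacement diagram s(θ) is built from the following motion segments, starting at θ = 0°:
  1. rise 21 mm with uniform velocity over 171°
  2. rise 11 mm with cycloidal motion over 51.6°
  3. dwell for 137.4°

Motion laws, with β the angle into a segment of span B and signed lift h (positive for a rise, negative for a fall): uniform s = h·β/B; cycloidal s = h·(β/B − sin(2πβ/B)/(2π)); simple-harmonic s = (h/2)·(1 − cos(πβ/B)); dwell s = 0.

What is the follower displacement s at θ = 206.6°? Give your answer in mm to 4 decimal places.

seg 1 [0°–171°] uniform, h=21: full span → s += 21 → s = 21.0000
seg 2 [171°–222.6°] cycloidal, h=11: θ=206.6° here. β=35.6, B=51.6. 11·(0.6899 − sin(2π·0.6899)/(2π)) = 9.2166 → s = 30.2166

30.2166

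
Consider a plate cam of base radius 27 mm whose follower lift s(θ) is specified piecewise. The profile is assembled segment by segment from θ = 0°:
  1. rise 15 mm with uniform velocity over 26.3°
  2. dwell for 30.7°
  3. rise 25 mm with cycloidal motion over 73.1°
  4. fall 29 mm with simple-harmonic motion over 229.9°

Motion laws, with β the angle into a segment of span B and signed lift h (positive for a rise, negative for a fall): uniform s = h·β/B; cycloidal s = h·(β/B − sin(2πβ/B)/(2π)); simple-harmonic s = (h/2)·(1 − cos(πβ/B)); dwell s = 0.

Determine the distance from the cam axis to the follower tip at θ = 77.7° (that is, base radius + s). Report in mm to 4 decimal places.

seg 1 [0°–26.3°] uniform, h=15: full span → s += 15 → s = 15.0000
seg 2 [26.3°–57°] dwell: s stays 15.0000
seg 3 [57°–130.1°] cycloidal, h=25: θ=77.7° here. β=20.7, B=73.1. 25·(0.2832 − sin(2π·0.2832)/(2π)) = 3.1866 → s = 18.1866
radial distance = base radius + s = 27 + 18.1866 = 45.1866

45.1866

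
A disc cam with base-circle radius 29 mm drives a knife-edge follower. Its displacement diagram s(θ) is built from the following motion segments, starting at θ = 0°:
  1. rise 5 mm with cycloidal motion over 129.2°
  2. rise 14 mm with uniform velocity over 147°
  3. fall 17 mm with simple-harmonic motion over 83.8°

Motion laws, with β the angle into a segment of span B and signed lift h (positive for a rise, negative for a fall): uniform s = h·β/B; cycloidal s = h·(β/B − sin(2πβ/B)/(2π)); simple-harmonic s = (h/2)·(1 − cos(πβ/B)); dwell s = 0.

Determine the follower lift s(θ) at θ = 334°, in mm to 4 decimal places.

seg 1 [0°–129.2°] cycloidal, h=5: full span → s += 5 → s = 5.0000
seg 2 [129.2°–276.2°] uniform, h=14: full span → s += 14 → s = 19.0000
seg 3 [276.2°–360°] simple-harmonic, h=-17: θ=334° here. β=57.8, B=83.8. -17/2·(1 − cos(π·0.6897)) = -13.2719 → s = 5.7281

5.7281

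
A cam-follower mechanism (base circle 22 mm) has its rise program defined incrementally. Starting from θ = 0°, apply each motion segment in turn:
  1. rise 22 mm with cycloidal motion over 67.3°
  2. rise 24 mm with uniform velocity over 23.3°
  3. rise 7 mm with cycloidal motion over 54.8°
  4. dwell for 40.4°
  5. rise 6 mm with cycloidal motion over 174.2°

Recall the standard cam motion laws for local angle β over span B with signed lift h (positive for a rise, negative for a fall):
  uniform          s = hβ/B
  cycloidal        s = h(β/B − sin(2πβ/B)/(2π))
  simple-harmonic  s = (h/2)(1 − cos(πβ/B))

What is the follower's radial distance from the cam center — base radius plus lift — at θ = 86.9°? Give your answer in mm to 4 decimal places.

seg 1 [0°–67.3°] cycloidal, h=22: full span → s += 22 → s = 22.0000
seg 2 [67.3°–90.6°] uniform, h=24: θ=86.9° here. β=19.6, B=23.3. 24·19.6/23.3 = 20.1888 → s = 42.1888
radial distance = base radius + s = 22 + 42.1888 = 64.1888

64.1888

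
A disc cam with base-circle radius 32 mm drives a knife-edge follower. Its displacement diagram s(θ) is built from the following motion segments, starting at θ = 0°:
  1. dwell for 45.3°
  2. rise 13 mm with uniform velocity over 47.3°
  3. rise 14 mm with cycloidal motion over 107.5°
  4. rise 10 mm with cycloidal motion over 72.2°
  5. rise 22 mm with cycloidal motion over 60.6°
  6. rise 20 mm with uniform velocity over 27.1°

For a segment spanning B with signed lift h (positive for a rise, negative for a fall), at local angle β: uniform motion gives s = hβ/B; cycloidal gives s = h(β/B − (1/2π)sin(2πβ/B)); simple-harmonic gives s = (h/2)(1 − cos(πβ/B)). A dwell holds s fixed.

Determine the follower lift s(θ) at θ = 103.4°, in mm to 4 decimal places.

seg 1 [0°–45.3°] dwell: s stays 0.0000
seg 2 [45.3°–92.6°] uniform, h=13: full span → s += 13 → s = 13.0000
seg 3 [92.6°–200.1°] cycloidal, h=14: θ=103.4° here. β=10.8, B=107.5. 14·(0.1005 − sin(2π·0.1005)/(2π)) = 0.0916 → s = 13.0916

13.0916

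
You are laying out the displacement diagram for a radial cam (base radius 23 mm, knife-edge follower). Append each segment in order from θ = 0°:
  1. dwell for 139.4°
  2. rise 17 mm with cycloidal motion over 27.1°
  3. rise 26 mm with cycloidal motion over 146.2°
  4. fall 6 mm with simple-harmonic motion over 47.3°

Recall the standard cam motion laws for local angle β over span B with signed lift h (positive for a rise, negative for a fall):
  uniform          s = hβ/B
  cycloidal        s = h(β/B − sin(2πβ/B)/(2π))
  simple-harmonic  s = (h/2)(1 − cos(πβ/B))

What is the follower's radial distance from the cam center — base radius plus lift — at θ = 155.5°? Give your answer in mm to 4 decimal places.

seg 1 [0°–139.4°] dwell: s stays 0.0000
seg 2 [139.4°–166.5°] cycloidal, h=17: θ=155.5° here. β=16.1, B=27.1. 17·(0.5941 − sin(2π·0.5941)/(2π)) = 11.6077 → s = 11.6077
radial distance = base radius + s = 23 + 11.6077 = 34.6077

34.6077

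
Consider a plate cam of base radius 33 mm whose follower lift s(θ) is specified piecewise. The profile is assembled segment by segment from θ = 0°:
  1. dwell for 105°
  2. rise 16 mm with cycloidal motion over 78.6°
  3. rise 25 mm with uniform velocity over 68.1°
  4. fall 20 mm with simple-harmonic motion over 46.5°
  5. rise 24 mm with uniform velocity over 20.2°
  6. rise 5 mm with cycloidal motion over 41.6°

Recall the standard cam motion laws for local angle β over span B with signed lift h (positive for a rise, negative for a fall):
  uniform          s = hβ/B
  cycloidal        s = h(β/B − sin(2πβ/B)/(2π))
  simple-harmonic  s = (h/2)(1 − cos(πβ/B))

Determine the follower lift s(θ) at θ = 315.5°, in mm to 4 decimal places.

seg 1 [0°–105°] dwell: s stays 0.0000
seg 2 [105°–183.6°] cycloidal, h=16: full span → s += 16 → s = 16.0000
seg 3 [183.6°–251.7°] uniform, h=25: full span → s += 25 → s = 41.0000
seg 4 [251.7°–298.2°] simple-harmonic, h=-20: full span → s += -20 → s = 21.0000
seg 5 [298.2°–318.4°] uniform, h=24: θ=315.5° here. β=17.3, B=20.2. 24·17.3/20.2 = 20.5545 → s = 41.5545

41.5545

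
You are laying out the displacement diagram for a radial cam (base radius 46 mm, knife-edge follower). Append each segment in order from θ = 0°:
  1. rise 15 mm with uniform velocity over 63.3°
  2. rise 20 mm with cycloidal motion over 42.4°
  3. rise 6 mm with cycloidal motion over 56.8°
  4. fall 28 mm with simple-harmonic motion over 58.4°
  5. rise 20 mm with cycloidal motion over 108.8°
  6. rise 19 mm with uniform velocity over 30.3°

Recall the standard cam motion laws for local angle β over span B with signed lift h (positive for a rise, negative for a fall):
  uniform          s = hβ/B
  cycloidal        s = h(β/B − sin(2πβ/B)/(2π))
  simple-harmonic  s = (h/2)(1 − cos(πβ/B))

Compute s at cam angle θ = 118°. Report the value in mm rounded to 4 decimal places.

seg 1 [0°–63.3°] uniform, h=15: full span → s += 15 → s = 15.0000
seg 2 [63.3°–105.7°] cycloidal, h=20: full span → s += 20 → s = 35.0000
seg 3 [105.7°–162.5°] cycloidal, h=6: θ=118° here. β=12.3, B=56.8. 6·(0.2165 − sin(2π·0.2165)/(2π)) = 0.3654 → s = 35.3654

35.3654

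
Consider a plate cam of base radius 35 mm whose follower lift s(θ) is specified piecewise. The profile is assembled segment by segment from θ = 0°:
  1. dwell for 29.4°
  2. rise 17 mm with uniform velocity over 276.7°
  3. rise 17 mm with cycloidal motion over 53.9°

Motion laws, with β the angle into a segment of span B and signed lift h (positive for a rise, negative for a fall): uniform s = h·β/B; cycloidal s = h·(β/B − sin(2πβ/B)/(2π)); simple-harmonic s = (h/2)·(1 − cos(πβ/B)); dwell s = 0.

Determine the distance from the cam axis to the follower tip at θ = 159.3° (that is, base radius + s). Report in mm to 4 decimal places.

seg 1 [0°–29.4°] dwell: s stays 0.0000
seg 2 [29.4°–306.1°] uniform, h=17: θ=159.3° here. β=129.9, B=276.7. 17·129.9/276.7 = 7.9808 → s = 7.9808
radial distance = base radius + s = 35 + 7.9808 = 42.9808

42.9808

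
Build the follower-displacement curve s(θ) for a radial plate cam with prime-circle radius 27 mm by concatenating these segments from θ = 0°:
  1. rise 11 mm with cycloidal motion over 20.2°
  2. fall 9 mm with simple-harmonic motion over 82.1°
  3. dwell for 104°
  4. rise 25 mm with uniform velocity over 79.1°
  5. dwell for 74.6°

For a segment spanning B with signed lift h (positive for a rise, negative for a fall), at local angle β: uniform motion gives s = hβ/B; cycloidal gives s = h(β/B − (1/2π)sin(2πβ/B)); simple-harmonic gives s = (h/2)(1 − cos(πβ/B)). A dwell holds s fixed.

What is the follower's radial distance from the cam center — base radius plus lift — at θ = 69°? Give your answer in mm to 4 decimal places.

seg 1 [0°–20.2°] cycloidal, h=11: full span → s += 11 → s = 11.0000
seg 2 [20.2°–102.3°] simple-harmonic, h=-9: θ=69° here. β=48.8, B=82.1. -9/2·(1 − cos(π·0.5944)) = -5.8150 → s = 5.1850
radial distance = base radius + s = 27 + 5.1850 = 32.1850

32.1850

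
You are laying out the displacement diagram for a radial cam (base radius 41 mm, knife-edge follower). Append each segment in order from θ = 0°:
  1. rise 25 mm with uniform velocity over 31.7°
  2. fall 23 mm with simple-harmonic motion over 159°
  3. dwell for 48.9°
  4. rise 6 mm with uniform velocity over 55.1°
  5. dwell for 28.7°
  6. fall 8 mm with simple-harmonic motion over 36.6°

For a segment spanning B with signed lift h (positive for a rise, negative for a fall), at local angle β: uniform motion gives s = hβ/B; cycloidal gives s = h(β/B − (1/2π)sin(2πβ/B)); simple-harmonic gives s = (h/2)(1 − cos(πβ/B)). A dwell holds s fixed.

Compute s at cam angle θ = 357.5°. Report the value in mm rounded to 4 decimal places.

seg 1 [0°–31.7°] uniform, h=25: full span → s += 25 → s = 25.0000
seg 2 [31.7°–190.7°] simple-harmonic, h=-23: full span → s += -23 → s = 2.0000
seg 3 [190.7°–239.6°] dwell: s stays 2.0000
seg 4 [239.6°–294.7°] uniform, h=6: full span → s += 6 → s = 8.0000
seg 5 [294.7°–323.4°] dwell: s stays 8.0000
seg 6 [323.4°–360°] simple-harmonic, h=-8: θ=357.5° here. β=34.1, B=36.6. -8/2·(1 − cos(π·0.9317)) = -7.9083 → s = 0.0917

0.0917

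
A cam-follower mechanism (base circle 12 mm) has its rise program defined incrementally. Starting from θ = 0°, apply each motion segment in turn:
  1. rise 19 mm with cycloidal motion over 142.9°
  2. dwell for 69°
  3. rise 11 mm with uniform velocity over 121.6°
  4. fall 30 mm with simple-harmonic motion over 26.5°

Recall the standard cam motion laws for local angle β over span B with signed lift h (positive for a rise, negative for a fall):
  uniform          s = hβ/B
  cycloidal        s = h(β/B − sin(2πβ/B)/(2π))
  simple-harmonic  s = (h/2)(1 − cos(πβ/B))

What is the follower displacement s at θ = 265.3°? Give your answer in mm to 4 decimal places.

seg 1 [0°–142.9°] cycloidal, h=19: full span → s += 19 → s = 19.0000
seg 2 [142.9°–211.9°] dwell: s stays 19.0000
seg 3 [211.9°–333.5°] uniform, h=11: θ=265.3° here. β=53.4, B=121.6. 11·53.4/121.6 = 4.8306 → s = 23.8306

23.8306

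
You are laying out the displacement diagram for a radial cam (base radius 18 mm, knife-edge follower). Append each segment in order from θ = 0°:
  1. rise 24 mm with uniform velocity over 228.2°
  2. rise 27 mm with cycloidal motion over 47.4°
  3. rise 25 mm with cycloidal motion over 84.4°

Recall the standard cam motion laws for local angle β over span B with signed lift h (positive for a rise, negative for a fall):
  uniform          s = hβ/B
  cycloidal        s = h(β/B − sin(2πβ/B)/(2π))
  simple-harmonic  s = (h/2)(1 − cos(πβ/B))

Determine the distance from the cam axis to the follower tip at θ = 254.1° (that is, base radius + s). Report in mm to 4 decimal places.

seg 1 [0°–228.2°] uniform, h=24: full span → s += 24 → s = 24.0000
seg 2 [228.2°–275.6°] cycloidal, h=27: θ=254.1° here. β=25.9, B=47.4. 27·(0.5464 − sin(2π·0.5464)/(2π)) = 15.9886 → s = 39.9886
radial distance = base radius + s = 18 + 39.9886 = 57.9886

57.9886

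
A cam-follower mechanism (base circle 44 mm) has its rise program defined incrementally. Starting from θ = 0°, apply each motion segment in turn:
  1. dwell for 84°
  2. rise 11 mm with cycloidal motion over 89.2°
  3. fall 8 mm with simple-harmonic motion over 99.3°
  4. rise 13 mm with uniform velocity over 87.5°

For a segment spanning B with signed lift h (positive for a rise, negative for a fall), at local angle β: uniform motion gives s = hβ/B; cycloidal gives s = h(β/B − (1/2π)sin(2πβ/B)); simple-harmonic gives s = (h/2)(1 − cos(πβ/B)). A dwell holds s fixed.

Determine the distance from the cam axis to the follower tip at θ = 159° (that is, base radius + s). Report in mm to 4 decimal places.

seg 1 [0°–84°] dwell: s stays 0.0000
seg 2 [84°–173.2°] cycloidal, h=11: θ=159° here. β=75, B=89.2. 11·(0.8408 − sin(2π·0.8408)/(2π)) = 10.7223 → s = 10.7223
radial distance = base radius + s = 44 + 10.7223 = 54.7223

54.7223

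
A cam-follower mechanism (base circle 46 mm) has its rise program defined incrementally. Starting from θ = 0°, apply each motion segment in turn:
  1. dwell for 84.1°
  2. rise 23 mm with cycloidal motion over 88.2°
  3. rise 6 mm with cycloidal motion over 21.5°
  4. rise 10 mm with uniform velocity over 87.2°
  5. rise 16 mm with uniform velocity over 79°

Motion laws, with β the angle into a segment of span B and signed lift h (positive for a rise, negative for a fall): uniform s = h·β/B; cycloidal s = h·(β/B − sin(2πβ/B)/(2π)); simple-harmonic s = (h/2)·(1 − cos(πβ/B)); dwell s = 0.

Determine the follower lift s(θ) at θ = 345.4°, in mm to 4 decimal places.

seg 1 [0°–84.1°] dwell: s stays 0.0000
seg 2 [84.1°–172.3°] cycloidal, h=23: full span → s += 23 → s = 23.0000
seg 3 [172.3°–193.8°] cycloidal, h=6: full span → s += 6 → s = 29.0000
seg 4 [193.8°–281°] uniform, h=10: full span → s += 10 → s = 39.0000
seg 5 [281°–360°] uniform, h=16: θ=345.4° here. β=64.4, B=79. 16·64.4/79 = 13.0430 → s = 52.0430

52.0430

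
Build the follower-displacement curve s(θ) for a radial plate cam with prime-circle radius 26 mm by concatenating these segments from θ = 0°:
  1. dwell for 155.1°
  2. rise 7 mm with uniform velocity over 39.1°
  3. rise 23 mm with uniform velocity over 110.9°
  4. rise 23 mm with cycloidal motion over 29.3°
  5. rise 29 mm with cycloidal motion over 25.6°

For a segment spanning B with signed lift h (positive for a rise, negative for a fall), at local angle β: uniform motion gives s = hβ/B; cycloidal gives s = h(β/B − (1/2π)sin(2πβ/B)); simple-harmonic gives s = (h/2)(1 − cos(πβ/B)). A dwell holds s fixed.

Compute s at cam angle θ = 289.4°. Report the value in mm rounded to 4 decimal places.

seg 1 [0°–155.1°] dwell: s stays 0.0000
seg 2 [155.1°–194.2°] uniform, h=7: full span → s += 7 → s = 7.0000
seg 3 [194.2°–305.1°] uniform, h=23: θ=289.4° here. β=95.2, B=110.9. 23·95.2/110.9 = 19.7439 → s = 26.7439

26.7439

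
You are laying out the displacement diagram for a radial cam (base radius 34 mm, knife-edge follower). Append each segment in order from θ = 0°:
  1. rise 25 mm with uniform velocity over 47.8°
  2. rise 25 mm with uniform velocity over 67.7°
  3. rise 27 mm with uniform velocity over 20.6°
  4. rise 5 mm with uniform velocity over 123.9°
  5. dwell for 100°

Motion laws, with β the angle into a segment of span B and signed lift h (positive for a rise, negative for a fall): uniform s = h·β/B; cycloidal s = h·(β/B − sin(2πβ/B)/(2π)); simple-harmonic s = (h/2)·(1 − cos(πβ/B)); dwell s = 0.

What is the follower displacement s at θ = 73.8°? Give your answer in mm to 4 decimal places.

seg 1 [0°–47.8°] uniform, h=25: full span → s += 25 → s = 25.0000
seg 2 [47.8°–115.5°] uniform, h=25: θ=73.8° here. β=26, B=67.7. 25·26/67.7 = 9.6012 → s = 34.6012

34.6012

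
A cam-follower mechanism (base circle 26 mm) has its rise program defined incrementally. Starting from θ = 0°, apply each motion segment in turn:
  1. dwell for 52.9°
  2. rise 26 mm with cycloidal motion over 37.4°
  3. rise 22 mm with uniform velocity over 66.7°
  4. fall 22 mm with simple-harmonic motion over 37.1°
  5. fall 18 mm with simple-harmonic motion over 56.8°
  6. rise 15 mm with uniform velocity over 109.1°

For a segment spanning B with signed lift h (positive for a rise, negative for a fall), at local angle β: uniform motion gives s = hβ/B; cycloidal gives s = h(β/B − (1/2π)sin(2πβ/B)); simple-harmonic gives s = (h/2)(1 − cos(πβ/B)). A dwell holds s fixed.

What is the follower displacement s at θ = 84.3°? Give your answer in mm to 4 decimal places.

seg 1 [0°–52.9°] dwell: s stays 0.0000
seg 2 [52.9°–90.3°] cycloidal, h=26: θ=84.3° here. β=31.4, B=37.4. 26·(0.8396 − sin(2π·0.8396)/(2π)) = 25.3287 → s = 25.3287

25.3287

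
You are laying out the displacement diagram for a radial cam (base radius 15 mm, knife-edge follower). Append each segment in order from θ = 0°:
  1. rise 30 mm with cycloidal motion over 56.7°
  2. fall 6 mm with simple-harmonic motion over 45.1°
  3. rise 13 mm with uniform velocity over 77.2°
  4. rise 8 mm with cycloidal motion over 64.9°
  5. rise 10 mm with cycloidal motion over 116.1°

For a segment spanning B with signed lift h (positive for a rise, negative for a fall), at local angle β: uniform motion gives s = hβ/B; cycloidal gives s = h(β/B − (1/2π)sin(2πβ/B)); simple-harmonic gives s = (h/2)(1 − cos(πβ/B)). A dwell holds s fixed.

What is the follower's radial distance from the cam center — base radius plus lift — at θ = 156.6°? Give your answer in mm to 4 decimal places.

seg 1 [0°–56.7°] cycloidal, h=30: full span → s += 30 → s = 30.0000
seg 2 [56.7°–101.8°] simple-harmonic, h=-6: full span → s += -6 → s = 24.0000
seg 3 [101.8°–179°] uniform, h=13: θ=156.6° here. β=54.8, B=77.2. 13·54.8/77.2 = 9.2280 → s = 33.2280
radial distance = base radius + s = 15 + 33.2280 = 48.2280

48.2280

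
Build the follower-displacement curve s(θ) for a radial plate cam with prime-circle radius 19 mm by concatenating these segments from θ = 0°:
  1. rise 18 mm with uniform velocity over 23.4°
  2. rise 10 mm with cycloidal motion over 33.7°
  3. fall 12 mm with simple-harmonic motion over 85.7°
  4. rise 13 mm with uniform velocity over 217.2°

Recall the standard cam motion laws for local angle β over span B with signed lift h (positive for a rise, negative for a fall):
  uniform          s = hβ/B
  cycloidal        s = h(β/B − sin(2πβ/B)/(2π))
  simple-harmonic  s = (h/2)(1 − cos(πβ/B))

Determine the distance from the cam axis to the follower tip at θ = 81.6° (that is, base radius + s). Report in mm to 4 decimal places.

seg 1 [0°–23.4°] uniform, h=18: full span → s += 18 → s = 18.0000
seg 2 [23.4°–57.1°] cycloidal, h=10: full span → s += 10 → s = 28.0000
seg 3 [57.1°–142.8°] simple-harmonic, h=-12: θ=81.6° here. β=24.5, B=85.7. -12/2·(1 − cos(π·0.2859)) = -2.2615 → s = 25.7385
radial distance = base radius + s = 19 + 25.7385 = 44.7385

44.7385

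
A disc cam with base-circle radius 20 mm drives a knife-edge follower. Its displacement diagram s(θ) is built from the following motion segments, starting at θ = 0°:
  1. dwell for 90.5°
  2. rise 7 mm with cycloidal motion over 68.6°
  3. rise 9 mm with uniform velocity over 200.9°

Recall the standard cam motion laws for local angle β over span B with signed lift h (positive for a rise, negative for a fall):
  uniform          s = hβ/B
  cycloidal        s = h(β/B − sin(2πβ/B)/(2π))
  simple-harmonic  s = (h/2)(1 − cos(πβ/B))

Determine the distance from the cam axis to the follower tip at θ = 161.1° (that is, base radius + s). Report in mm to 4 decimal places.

seg 1 [0°–90.5°] dwell: s stays 0.0000
seg 2 [90.5°–159.1°] cycloidal, h=7: full span → s += 7 → s = 7.0000
seg 3 [159.1°–360°] uniform, h=9: θ=161.1° here. β=2, B=200.9. 9·2/200.9 = 0.0896 → s = 7.0896
radial distance = base radius + s = 20 + 7.0896 = 27.0896

27.0896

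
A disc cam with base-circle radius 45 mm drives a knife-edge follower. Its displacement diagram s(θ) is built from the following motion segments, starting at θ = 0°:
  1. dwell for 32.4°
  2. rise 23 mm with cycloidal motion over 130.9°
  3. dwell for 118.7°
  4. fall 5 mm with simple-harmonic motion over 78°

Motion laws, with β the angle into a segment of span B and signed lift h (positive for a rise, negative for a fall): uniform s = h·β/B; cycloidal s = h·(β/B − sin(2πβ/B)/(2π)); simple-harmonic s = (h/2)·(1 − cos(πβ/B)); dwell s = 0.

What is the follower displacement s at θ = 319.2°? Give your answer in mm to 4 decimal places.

seg 1 [0°–32.4°] dwell: s stays 0.0000
seg 2 [32.4°–163.3°] cycloidal, h=23: full span → s += 23 → s = 23.0000
seg 3 [163.3°–282°] dwell: s stays 23.0000
seg 4 [282°–360°] simple-harmonic, h=-5: θ=319.2° here. β=37.2, B=78. -5/2·(1 − cos(π·0.4769)) = -2.3189 → s = 20.6811

20.6811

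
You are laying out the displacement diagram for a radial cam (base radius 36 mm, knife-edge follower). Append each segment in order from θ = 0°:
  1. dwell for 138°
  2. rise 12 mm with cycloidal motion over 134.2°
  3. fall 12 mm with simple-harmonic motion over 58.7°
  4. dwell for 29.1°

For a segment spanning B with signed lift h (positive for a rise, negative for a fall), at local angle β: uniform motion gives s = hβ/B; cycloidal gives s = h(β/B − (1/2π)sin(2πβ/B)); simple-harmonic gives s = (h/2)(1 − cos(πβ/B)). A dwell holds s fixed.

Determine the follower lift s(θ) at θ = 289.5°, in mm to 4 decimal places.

seg 1 [0°–138°] dwell: s stays 0.0000
seg 2 [138°–272.2°] cycloidal, h=12: full span → s += 12 → s = 12.0000
seg 3 [272.2°–330.9°] simple-harmonic, h=-12: θ=289.5° here. β=17.3, B=58.7. -12/2·(1 − cos(π·0.2947)) = -2.3932 → s = 9.6068

9.6068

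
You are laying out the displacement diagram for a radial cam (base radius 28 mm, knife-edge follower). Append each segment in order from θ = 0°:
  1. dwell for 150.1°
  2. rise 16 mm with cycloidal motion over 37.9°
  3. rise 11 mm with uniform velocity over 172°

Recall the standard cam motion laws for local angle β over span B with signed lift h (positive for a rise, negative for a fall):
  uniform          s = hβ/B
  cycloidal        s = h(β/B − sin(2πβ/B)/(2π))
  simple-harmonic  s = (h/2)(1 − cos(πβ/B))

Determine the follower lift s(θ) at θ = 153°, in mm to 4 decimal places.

seg 1 [0°–150.1°] dwell: s stays 0.0000
seg 2 [150.1°–188°] cycloidal, h=16: θ=153° here. β=2.9, B=37.9. 16·(0.0765 − sin(2π·0.0765)/(2π)) = 0.0466 → s = 0.0466

0.0466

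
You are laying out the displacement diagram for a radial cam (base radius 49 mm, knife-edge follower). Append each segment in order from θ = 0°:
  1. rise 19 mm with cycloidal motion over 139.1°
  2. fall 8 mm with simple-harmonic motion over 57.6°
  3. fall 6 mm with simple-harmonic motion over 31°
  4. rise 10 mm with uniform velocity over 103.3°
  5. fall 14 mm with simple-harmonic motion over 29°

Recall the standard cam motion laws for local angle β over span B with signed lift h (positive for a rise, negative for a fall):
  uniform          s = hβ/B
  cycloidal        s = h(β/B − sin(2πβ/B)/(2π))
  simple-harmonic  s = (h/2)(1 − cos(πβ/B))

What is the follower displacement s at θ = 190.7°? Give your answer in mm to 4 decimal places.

seg 1 [0°–139.1°] cycloidal, h=19: full span → s += 19 → s = 19.0000
seg 2 [139.1°–196.7°] simple-harmonic, h=-8: θ=190.7° here. β=51.6, B=57.6. -8/2·(1 − cos(π·0.8958)) = -7.7877 → s = 11.2123

11.2123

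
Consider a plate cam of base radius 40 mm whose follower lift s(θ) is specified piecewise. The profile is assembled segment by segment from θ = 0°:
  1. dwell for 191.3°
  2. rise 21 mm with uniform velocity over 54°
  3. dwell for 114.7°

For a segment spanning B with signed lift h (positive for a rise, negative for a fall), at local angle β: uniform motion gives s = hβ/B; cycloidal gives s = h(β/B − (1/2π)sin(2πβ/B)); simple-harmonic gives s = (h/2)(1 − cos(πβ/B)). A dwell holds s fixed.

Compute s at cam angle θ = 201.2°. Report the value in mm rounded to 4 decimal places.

seg 1 [0°–191.3°] dwell: s stays 0.0000
seg 2 [191.3°–245.3°] uniform, h=21: θ=201.2° here. β=9.9, B=54. 21·9.9/54 = 3.8500 → s = 3.8500

3.8500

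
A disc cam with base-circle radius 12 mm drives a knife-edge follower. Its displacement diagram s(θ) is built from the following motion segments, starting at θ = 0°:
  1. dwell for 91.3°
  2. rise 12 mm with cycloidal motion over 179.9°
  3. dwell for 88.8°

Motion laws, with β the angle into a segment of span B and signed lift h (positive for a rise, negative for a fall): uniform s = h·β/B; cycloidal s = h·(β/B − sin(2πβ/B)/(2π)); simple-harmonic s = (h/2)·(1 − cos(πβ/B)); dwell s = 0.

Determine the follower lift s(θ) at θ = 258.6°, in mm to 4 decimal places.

seg 1 [0°–91.3°] dwell: s stays 0.0000
seg 2 [91.3°–271.2°] cycloidal, h=12: θ=258.6° here. β=167.3, B=179.9. 12·(0.9300 − sin(2π·0.9300)/(2π)) = 11.9731 → s = 11.9731

11.9731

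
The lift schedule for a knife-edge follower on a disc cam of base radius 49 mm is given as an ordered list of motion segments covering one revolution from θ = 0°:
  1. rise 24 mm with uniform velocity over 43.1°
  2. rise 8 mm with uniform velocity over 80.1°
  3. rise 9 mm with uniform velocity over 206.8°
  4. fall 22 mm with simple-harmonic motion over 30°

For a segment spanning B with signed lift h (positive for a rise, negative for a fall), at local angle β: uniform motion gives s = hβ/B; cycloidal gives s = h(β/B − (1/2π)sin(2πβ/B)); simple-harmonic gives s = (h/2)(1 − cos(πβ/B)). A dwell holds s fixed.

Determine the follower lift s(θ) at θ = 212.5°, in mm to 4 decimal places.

seg 1 [0°–43.1°] uniform, h=24: full span → s += 24 → s = 24.0000
seg 2 [43.1°–123.2°] uniform, h=8: full span → s += 8 → s = 32.0000
seg 3 [123.2°–330°] uniform, h=9: θ=212.5° here. β=89.3, B=206.8. 9·89.3/206.8 = 3.8864 → s = 35.8864

35.8864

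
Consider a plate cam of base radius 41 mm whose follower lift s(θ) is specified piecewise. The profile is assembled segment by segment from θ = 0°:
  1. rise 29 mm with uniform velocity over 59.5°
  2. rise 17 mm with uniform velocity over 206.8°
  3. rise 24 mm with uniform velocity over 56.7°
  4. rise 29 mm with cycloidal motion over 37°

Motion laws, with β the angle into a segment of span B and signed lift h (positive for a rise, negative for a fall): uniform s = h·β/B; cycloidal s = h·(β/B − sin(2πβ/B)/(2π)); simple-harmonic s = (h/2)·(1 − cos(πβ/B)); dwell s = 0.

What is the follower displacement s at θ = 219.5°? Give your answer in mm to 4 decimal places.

seg 1 [0°–59.5°] uniform, h=29: full span → s += 29 → s = 29.0000
seg 2 [59.5°–266.3°] uniform, h=17: θ=219.5° here. β=160, B=206.8. 17·160/206.8 = 13.1528 → s = 42.1528

42.1528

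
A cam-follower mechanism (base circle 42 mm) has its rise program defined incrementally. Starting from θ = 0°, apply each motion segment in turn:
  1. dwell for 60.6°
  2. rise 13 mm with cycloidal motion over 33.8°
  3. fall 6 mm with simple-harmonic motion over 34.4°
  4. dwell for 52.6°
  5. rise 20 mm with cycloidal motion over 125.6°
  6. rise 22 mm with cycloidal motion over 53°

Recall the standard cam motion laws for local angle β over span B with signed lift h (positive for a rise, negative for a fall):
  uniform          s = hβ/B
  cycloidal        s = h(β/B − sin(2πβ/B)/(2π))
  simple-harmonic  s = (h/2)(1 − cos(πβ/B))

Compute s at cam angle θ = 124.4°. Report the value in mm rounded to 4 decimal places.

seg 1 [0°–60.6°] dwell: s stays 0.0000
seg 2 [60.6°–94.4°] cycloidal, h=13: full span → s += 13 → s = 13.0000
seg 3 [94.4°–128.8°] simple-harmonic, h=-6: θ=124.4° here. β=30, B=34.4. -6/2·(1 − cos(π·0.8721)) = -5.7610 → s = 7.2390

7.2390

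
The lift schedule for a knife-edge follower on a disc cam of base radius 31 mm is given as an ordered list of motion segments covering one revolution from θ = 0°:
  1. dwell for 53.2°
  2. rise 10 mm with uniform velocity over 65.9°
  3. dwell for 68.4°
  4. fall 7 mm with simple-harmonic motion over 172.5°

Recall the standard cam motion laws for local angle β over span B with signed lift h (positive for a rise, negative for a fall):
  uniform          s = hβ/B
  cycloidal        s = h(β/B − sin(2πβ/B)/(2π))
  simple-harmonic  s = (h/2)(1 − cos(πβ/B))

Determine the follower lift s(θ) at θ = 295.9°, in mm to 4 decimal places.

seg 1 [0°–53.2°] dwell: s stays 0.0000
seg 2 [53.2°–119.1°] uniform, h=10: full span → s += 10 → s = 10.0000
seg 3 [119.1°–187.5°] dwell: s stays 10.0000
seg 4 [187.5°–360°] simple-harmonic, h=-7: θ=295.9° here. β=108.4, B=172.5. -7/2·(1 − cos(π·0.6284)) = -4.8739 → s = 5.1261

5.1261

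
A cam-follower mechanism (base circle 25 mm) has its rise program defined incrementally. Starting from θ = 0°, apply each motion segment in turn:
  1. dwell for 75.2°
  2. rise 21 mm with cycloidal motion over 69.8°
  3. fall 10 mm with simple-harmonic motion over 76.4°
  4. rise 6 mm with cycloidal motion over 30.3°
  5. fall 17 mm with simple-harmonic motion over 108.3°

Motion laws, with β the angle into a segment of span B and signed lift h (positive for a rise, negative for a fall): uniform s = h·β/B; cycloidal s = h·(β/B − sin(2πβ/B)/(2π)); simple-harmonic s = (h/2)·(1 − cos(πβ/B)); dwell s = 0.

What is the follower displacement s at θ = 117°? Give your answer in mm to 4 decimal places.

seg 1 [0°–75.2°] dwell: s stays 0.0000
seg 2 [75.2°–145°] cycloidal, h=21: θ=117° here. β=41.8, B=69.8. 21·(0.5989 − sin(2π·0.5989)/(2π)) = 14.5209 → s = 14.5209

14.5209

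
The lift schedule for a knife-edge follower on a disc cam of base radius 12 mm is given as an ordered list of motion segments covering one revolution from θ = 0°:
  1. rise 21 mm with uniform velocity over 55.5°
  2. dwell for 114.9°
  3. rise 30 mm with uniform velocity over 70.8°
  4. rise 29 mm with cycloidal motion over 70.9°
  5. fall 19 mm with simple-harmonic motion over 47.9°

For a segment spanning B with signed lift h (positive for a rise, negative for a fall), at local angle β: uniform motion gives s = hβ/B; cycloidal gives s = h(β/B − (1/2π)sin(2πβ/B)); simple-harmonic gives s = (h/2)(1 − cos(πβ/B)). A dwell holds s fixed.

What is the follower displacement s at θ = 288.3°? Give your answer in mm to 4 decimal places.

seg 1 [0°–55.5°] uniform, h=21: full span → s += 21 → s = 21.0000
seg 2 [55.5°–170.4°] dwell: s stays 21.0000
seg 3 [170.4°–241.2°] uniform, h=30: full span → s += 30 → s = 51.0000
seg 4 [241.2°–312.1°] cycloidal, h=29: θ=288.3° here. β=47.1, B=70.9. 29·(0.6643 − sin(2π·0.6643)/(2π)) = 23.2278 → s = 74.2278

74.2278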